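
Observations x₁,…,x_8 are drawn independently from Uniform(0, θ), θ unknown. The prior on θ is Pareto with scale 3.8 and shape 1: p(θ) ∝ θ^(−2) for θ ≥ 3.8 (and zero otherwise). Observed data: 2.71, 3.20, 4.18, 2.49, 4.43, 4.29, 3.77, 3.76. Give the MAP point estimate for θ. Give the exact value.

θ̂_MAP = 4.43

The Uniform(0, θ) likelihood is θ^(−n) for θ ≥ max(xᵢ), zero otherwise. Here max(xᵢ) = 4.43.
Posterior ∝ θ^(−2) · θ^(−8) = θ^(−10) on θ ≥ max(3.8, 4.43) = 4.43.
This density is strictly decreasing in θ, so the posterior mode lies at the lower boundary of the support.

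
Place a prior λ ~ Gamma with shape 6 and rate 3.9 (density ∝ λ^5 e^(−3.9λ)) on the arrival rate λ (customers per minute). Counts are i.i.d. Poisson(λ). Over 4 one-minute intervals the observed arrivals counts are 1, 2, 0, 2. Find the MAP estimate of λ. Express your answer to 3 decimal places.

Σxᵢ = 1+2+0+2 = 5, with n = 4.
Posterior ∝ λ^5e^(−3.9λ) · λ^5e^(−4λ) = λ^10e^(−7.9λ), i.e. Gamma(shape=11, rate=7.9).
The mode of a Gamma(a, b) with a ≥ 1 (shape–rate) is (a−1)/b = 10/7.9 ≈ 1.266.

λ̂_MAP = 1.266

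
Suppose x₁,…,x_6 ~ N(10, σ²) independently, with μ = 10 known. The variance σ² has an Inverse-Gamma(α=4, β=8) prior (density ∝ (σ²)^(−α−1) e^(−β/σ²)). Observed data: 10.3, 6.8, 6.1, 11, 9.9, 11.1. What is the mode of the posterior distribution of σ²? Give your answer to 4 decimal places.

Sum of squared deviations about the known mean: SS = (10.3−10)² + (6.8−10)² + (6.1−10)² + (11−10)² + (9.9−10)² + (11.1−10)² = 27.76.
The Normal likelihood contributes (σ²)^(−n/2) exp(−SS/(2σ²)), so the posterior is Inverse-Gamma(α + n/2, β + SS/2) = Inverse-Gamma(7, 21.88).
The mode of Inverse-Gamma(a, b) is b/(a+1) = 21.88/8 ≈ 2.7350.

σ̂²_MAP = 2.7350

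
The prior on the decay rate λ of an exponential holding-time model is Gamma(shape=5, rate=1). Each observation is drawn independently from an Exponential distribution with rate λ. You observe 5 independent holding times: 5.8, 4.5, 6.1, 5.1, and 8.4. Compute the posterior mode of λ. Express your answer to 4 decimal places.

The Exponential(rate=λ) likelihood is ∝ λ^n e^(−λΣtᵢ). Here n = 5 and Σtᵢ = 5.8 + 4.5 + 6.1 + 5.1 + 8.4 = 29.9.
Posterior ∝ λ^4e^(−1λ) · λ^5e^(−29.9λ) = λ^9e^(−30.9λ), i.e. Gamma(10, 30.9).
Mode = (a−1)/b = 9/30.9 ≈ 0.2913.

λ̂_MAP = 0.2913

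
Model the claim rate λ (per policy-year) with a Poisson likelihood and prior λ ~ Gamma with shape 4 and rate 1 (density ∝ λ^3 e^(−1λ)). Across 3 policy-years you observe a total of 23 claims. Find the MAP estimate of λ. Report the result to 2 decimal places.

λ̂_MAP = 6.50

Σxᵢ = 23, n = 3.
Posterior ∝ λ^3e^(−1λ) · λ^23e^(−3λ) = λ^26e^(−4λ), i.e. Gamma(shape=27, rate=4).
The mode of a Gamma(a, b) with a ≥ 1 (shape–rate) is (a−1)/b = 26/4 ≈ 6.50.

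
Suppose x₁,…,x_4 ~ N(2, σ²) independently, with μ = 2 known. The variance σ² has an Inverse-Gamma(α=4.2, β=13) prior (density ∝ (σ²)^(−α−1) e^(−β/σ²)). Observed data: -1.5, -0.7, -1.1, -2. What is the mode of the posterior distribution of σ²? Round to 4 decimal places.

σ̂²_MAP = 4.9410

Sum of squared deviations about the known mean: SS = (-1.5−2)² + (-0.7−2)² + (-1.1−2)² + (-2−2)² = 45.15.
The Normal likelihood contributes (σ²)^(−n/2) exp(−SS/(2σ²)), so the posterior is Inverse-Gamma(α + n/2, β + SS/2) = Inverse-Gamma(6.2, 35.575).
The mode of Inverse-Gamma(a, b) is b/(a+1) = 35.575/7.2 ≈ 4.9410.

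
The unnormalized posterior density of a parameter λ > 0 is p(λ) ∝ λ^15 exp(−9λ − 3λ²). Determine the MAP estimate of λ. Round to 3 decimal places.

λ̂_MAP = 1.000

ℓ'(λ) = 15/λ − 9 − 6λ. Setting this to zero and multiplying by λ: 6λ² + 9λ − 15 = 0.
λ = (−9 + √(9² + 4·6·15)) / (2·6) = (−9 + √441) / 12 = (−9 + 21)/12 = 1.
ℓ''(λ) = −15/λ² − 6 < 0, confirming a maximum.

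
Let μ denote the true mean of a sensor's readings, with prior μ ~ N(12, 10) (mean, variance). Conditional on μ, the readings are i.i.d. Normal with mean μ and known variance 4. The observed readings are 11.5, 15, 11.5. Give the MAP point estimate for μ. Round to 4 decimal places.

n = 3; x̄ = (11.5 + 15 + 11.5)/3 = 38/3 = 38/3 ≈ 12.6667.
For a Normal prior and Normal likelihood with known variance, the posterior is Normal; its mode equals its mean, the precision-weighted average.
Prior precision 1/σ₀² = 1/10 = 0.1; data precision n/σ² = 3/4 = 0.75.
μ̂ = (0.1·12 + 0.75·(38/3)) / (0.1 + 0.75) = 10.7/0.85 = 214/17 ≈ 12.5882.

μ̂_MAP = 12.5882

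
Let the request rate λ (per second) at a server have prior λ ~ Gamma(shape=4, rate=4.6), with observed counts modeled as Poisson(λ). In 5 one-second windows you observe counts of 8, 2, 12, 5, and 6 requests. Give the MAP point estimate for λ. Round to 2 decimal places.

Σxᵢ = 8+2+12+5+6 = 33, with n = 5.
Posterior ∝ λ^3e^(−4.6λ) · λ^33e^(−5λ) = λ^36e^(−9.6λ), i.e. Gamma(shape=37, rate=9.6).
The mode of a Gamma(a, b) with a ≥ 1 (shape–rate) is (a−1)/b = 36/9.6 ≈ 3.75.

λ̂_MAP = 3.75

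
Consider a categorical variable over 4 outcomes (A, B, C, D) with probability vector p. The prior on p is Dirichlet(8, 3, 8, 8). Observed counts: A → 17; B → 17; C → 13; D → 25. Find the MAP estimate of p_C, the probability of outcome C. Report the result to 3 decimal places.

MAP estimate of p_C = 0.211

The posterior is Dirichlet(αᵢ + nᵢ) = Dirichlet(25, 20, 21, 33).
For a Dirichlet(a₁,…,a_K) with all aᵢ > 1, the mode has j-th component (aⱼ − 1)/(Σaᵢ − K).
Here Σaᵢ = 99 and K = 4, so p_C = (21 − 1)/(99 − 4) = 20/95 ≈ 0.211.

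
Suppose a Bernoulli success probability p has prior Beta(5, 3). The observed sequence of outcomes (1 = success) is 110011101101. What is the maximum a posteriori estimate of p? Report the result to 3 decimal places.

p̂_MAP = 0.667

Prior: Beta(5, 3).
Data: 8 successes in 12 trials (from the sequence). The binomial likelihood contributes p^8(1−p)^4, so the posterior is Beta(5+8, 3+4) = Beta(13, 7).
For Beta(a, b) with a, b > 1 the mode is (a−1)/(a+b−2) = 12/18 ≈ 0.667.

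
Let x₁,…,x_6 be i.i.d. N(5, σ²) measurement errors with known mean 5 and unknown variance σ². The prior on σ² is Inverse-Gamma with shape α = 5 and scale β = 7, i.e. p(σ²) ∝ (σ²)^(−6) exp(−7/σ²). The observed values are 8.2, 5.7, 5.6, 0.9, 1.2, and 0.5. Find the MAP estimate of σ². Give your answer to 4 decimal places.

Sum of squared deviations about the known mean: SS = (8.2−5)² + (5.7−5)² + (5.6−5)² + (0.9−5)² + (1.2−5)² + (0.5−5)² = 62.59.
The Normal likelihood contributes (σ²)^(−n/2) exp(−SS/(2σ²)), so the posterior is Inverse-Gamma(α + n/2, β + SS/2) = Inverse-Gamma(8, 38.295).
The mode of Inverse-Gamma(a, b) is b/(a+1) = 38.295/9 ≈ 4.2550.

σ̂²_MAP = 4.2550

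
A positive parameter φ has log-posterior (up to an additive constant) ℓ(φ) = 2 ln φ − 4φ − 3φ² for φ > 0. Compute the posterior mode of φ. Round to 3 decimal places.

φ̂_MAP = 0.333

ℓ'(φ) = 2/φ − 4 − 6φ. Setting this to zero and multiplying by φ: 6φ² + 4φ − 2 = 0.
φ = (−4 + √(4² + 4·6·2)) / (2·6) = (−4 + √64) / 12 = (−4 + 8)/12 = 1/3.
ℓ''(φ) = −2/φ² − 6 < 0, confirming a maximum.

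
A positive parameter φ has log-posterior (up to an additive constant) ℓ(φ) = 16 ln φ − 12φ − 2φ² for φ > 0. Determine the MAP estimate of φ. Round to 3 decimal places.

ℓ'(φ) = 16/φ − 12 − 4φ. Setting this to zero and multiplying by φ: 4φ² + 12φ − 16 = 0.
φ = (−12 + √(12² + 4·4·16)) / (2·4) = (−12 + √400) / 8 = (−12 + 20)/8 = 1.
ℓ''(φ) = −16/φ² − 4 < 0, confirming a maximum.

φ̂_MAP = 1.000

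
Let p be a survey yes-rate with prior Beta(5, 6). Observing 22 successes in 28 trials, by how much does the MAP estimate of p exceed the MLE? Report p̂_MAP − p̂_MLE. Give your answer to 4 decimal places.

Posterior is Beta(27, 12); MAP = (27−1)/(39−2) = 26/37 ≈ 0.70270.
MLE ignores the prior: p̂_MLE = k/n = 22/28 ≈ 0.78571.
Difference = 26/37 − 22/28 = -43/518 ≈ -0.0830.

MAP − MLE = -0.0830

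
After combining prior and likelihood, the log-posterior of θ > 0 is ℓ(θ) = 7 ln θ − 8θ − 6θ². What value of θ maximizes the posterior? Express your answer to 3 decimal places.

ℓ'(θ) = 7/θ − 8 − 12θ. Setting this to zero and multiplying by θ: 12θ² + 8θ − 7 = 0.
θ = (−8 + √(8² + 4·12·7)) / (2·12) = (−8 + √400) / 24 = (−8 + 20)/24 = 1/2.
ℓ''(θ) = −7/θ² − 12 < 0, confirming a maximum.

θ̂_MAP = 0.500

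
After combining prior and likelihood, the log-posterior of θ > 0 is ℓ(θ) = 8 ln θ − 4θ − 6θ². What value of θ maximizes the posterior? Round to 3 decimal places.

θ̂_MAP = 0.667

ℓ'(θ) = 8/θ − 4 − 12θ. Setting this to zero and multiplying by θ: 12θ² + 4θ − 8 = 0.
θ = (−4 + √(4² + 4·12·8)) / (2·12) = (−4 + √400) / 24 = (−4 + 20)/24 = 2/3.
ℓ''(θ) = −8/θ² − 12 < 0, confirming a maximum.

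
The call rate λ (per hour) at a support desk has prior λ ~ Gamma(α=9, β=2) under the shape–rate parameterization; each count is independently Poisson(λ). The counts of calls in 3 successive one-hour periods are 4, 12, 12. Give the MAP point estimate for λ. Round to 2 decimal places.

λ̂_MAP = 7.20

Σxᵢ = 4+12+12 = 28, with n = 3.
Posterior ∝ λ^8e^(−2λ) · λ^28e^(−3λ) = λ^36e^(−5λ), i.e. Gamma(shape=37, rate=5).
The mode of a Gamma(a, b) with a ≥ 1 (shape–rate) is (a−1)/b = 36/5 ≈ 7.20.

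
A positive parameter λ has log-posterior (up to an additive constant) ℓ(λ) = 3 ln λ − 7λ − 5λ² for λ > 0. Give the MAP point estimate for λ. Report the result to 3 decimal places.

ℓ'(λ) = 3/λ − 7 − 10λ. Setting this to zero and multiplying by λ: 10λ² + 7λ − 3 = 0.
λ = (−7 + √(7² + 4·10·3)) / (2·10) = (−7 + √169) / 20 = (−7 + 13)/20 = 3/10.
ℓ''(λ) = −3/λ² − 10 < 0, confirming a maximum.

λ̂_MAP = 0.300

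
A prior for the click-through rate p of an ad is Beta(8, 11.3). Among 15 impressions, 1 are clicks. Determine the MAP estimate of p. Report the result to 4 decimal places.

p̂_MAP = 0.2477

Prior: Beta(8, 11.3).
Data: 1 success in 15 trials. The binomial likelihood contributes p(1−p)^14, so the posterior is Beta(8+1, 11.3+14) = Beta(9, 25.3).
For Beta(a, b) with a, b > 1 the mode is (a−1)/(a+b−2) = 8/32.3 ≈ 0.2477.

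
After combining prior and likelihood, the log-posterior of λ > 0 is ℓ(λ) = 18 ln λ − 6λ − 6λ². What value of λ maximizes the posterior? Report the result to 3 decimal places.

λ̂_MAP = 1.000

ℓ'(λ) = 18/λ − 6 − 12λ. Setting this to zero and multiplying by λ: 12λ² + 6λ − 18 = 0.
λ = (−6 + √(6² + 4·12·18)) / (2·12) = (−6 + √900) / 24 = (−6 + 30)/24 = 1.
ℓ''(λ) = −18/λ² − 12 < 0, confirming a maximum.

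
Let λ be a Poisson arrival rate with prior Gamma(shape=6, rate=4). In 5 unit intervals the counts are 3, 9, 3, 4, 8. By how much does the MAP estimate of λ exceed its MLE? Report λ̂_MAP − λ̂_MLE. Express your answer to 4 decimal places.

MAP − MLE = -1.8444

Σxᵢ = 27. Posterior is Gamma(33, 9); MAP = (33−1)/9 = 32/9 ≈ 3.55556.
MLE = x̄ = 27/5 ≈ 5.40000.
Difference = 32/9 − 27/5 = -83/45 ≈ -1.8444.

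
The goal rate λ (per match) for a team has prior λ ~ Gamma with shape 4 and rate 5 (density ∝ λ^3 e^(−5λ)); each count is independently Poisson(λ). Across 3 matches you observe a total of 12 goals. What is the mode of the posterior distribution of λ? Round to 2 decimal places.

Σxᵢ = 12, n = 3.
Posterior ∝ λ^3e^(−5λ) · λ^12e^(−3λ) = λ^15e^(−8λ), i.e. Gamma(shape=16, rate=8).
The mode of a Gamma(a, b) with a ≥ 1 (shape–rate) is (a−1)/b = 15/8 ≈ 1.88.

λ̂_MAP = 1.88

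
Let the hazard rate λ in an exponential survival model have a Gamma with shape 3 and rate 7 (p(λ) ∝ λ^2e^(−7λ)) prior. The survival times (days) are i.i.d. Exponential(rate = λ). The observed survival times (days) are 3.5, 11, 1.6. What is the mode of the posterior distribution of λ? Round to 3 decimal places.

λ̂_MAP = 0.216

The Exponential(rate=λ) likelihood is ∝ λ^n e^(−λΣtᵢ). Here n = 3 and Σtᵢ = 3.5 + 11 + 1.6 = 16.1.
Posterior ∝ λ^2e^(−7λ) · λ^3e^(−16.1λ) = λ^5e^(−23.1λ), i.e. Gamma(6, 23.1).
Mode = (a−1)/b = 5/23.1 ≈ 0.216.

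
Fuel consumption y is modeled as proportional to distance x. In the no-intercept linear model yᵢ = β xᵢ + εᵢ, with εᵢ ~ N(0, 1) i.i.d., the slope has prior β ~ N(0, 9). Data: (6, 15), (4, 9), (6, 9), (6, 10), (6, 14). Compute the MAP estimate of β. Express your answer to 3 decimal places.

β̂_MAP = 2.024

log p(β | y) = −Σ(yᵢ − βxᵢ)²/(2·1) − β²/(2·9) + const.
Setting the derivative to zero: Σxᵢ(yᵢ − βxᵢ)/1 − β/9 = 0, so β = Σxᵢyᵢ / (Σxᵢ² + σ²/τ²).
Σxᵢyᵢ = 6·15 + 4·9 + 6·9 + 6·10 + 6·14 = 324; Σxᵢ² = 160; σ²/τ² = 1/9.
β̂_MAP = 324 / (160 + 1/9) = 324/(1441/9) = 2916/1441 ≈ 2.024.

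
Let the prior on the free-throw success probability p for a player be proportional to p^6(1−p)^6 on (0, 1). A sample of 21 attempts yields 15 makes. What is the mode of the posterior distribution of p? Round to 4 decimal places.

The prior density ∝ p^6(1−p)^6 is the kernel of Beta(7, 7).
Data: 15 successes in 21 trials. The binomial likelihood contributes p^15(1−p)^6, so the posterior is Beta(7+15, 7+6) = Beta(22, 13).
For Beta(a, b) with a, b > 1 the mode is (a−1)/(a+b−2) = 21/33 ≈ 0.6364.

p̂_MAP = 0.6364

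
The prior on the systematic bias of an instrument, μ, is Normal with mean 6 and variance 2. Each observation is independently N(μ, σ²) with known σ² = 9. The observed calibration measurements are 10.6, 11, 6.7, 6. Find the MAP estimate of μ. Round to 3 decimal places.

μ̂_MAP = 7.212

n = 4; x̄ = (10.6 + 11 + 6.7 + 6)/4 = 34.3/4 = 8.575.
For a Normal prior and Normal likelihood with known variance, the posterior is Normal; its mode equals its mean, the precision-weighted average.
Prior precision 1/σ₀² = 1/2 = 0.5; data precision n/σ² = 4/9.
μ̂ = (0.5·6 + (4/9)·8.575) / (0.5 + 4/9) = (613/90)/(17/18) = 613/85 ≈ 7.212.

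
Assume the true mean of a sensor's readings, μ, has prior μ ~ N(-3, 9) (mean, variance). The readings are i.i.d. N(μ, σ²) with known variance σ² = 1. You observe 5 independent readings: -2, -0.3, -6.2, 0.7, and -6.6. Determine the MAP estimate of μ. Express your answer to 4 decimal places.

n = 5; x̄ = ((-2) + (-0.3) + (-6.2) + 0.7 + (-6.6))/5 = -14.4/5 = -2.88.
For a Normal prior and Normal likelihood with known variance, the posterior is Normal; its mode equals its mean, the precision-weighted average.
Prior precision 1/σ₀² = 1/9; data precision n/σ² = 5/1 = 5.
μ̂ = ((1/9)·(-3) + 5·(-2.88)) / (1/9 + 5) = (-221/15)/(46/9) = -663/230 ≈ -2.8826.

μ̂_MAP = -2.8826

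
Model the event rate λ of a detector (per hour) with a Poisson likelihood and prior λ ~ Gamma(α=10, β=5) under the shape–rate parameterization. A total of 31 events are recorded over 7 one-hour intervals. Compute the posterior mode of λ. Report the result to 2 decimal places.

λ̂_MAP = 3.33

Σxᵢ = 31, n = 7.
Posterior ∝ λ^9e^(−5λ) · λ^31e^(−7λ) = λ^40e^(−12λ), i.e. Gamma(shape=41, rate=12).
The mode of a Gamma(a, b) with a ≥ 1 (shape–rate) is (a−1)/b = 40/12 ≈ 3.33.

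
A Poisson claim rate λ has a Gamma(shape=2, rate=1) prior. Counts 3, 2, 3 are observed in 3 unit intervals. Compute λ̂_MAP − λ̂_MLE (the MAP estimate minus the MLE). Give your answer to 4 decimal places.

Σxᵢ = 8. Posterior is Gamma(10, 4); MAP = (10−1)/4 = 9/4 ≈ 2.25000.
MLE = x̄ = 8/3 ≈ 2.66667.
Difference = 9/4 − 8/3 = -5/12 ≈ -0.4167.

MAP − MLE = -0.4167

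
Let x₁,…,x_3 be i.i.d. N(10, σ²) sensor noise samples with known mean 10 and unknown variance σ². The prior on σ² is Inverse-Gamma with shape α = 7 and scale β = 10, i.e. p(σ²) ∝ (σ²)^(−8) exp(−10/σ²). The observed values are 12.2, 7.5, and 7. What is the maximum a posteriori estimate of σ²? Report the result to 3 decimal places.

Sum of squared deviations about the known mean: SS = (12.2−10)² + (7.5−10)² + (7−10)² = 20.09.
The Normal likelihood contributes (σ²)^(−n/2) exp(−SS/(2σ²)), so the posterior is Inverse-Gamma(α + n/2, β + SS/2) = Inverse-Gamma(8.5, 20.045).
The mode of Inverse-Gamma(a, b) is b/(a+1) = 20.045/9.5 ≈ 2.110.

σ̂²_MAP = 2.110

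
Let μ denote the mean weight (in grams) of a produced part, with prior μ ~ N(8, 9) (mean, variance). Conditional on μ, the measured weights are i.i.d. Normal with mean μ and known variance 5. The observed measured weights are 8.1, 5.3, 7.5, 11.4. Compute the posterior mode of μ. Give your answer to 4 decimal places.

μ̂_MAP = 8.0659

n = 4; x̄ = (8.1 + 5.3 + 7.5 + 11.4)/4 = 32.3/4 = 8.075.
For a Normal prior and Normal likelihood with known variance, the posterior is Normal; its mode equals its mean, the precision-weighted average.
Prior precision 1/σ₀² = 1/9; data precision n/σ² = 4/5 = 0.8.
μ̂ = ((1/9)·8 + 0.8·8.075) / (1/9 + 0.8) = (3307/450)/(41/45) = 3307/410 ≈ 8.0659.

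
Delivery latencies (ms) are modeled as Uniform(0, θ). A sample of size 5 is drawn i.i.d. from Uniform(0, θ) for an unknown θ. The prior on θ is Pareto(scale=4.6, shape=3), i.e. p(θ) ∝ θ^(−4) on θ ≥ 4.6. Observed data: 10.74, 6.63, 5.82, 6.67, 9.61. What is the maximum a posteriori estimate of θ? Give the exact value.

The Uniform(0, θ) likelihood is θ^(−n) for θ ≥ max(xᵢ), zero otherwise. Here max(xᵢ) = 10.74.
Posterior ∝ θ^(−4) · θ^(−5) = θ^(−9) on θ ≥ max(4.6, 10.74) = 10.74.
This density is strictly decreasing in θ, so the posterior mode lies at the lower boundary of the support.

θ̂_MAP = 10.74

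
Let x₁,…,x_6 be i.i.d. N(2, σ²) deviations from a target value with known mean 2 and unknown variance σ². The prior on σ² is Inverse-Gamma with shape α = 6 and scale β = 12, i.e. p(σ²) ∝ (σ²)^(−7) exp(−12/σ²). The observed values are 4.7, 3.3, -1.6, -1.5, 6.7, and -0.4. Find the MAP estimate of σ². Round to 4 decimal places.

σ̂²_MAP = 4.3020

Sum of squared deviations about the known mean: SS = (4.7−2)² + (3.3−2)² + (-1.6−2)² + (-1.5−2)² + (6.7−2)² + (-0.4−2)² = 62.04.
The Normal likelihood contributes (σ²)^(−n/2) exp(−SS/(2σ²)), so the posterior is Inverse-Gamma(α + n/2, β + SS/2) = Inverse-Gamma(9, 43.02).
The mode of Inverse-Gamma(a, b) is b/(a+1) = 43.02/10 ≈ 4.3020.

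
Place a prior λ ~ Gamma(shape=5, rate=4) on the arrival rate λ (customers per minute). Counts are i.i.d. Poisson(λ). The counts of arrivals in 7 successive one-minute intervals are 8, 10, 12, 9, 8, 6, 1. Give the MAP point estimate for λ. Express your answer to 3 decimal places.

λ̂_MAP = 5.273

Σxᵢ = 8+10+12+9+8+6+1 = 54, with n = 7.
Posterior ∝ λ^4e^(−4λ) · λ^54e^(−7λ) = λ^58e^(−11λ), i.e. Gamma(shape=59, rate=11).
The mode of a Gamma(a, b) with a ≥ 1 (shape–rate) is (a−1)/b = 58/11 ≈ 5.273.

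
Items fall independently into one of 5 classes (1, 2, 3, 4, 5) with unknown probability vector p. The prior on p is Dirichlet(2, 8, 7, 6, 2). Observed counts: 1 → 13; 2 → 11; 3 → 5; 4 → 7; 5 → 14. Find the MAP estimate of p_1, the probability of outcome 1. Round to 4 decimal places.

MAP estimate: 0.2000

The posterior is Dirichlet(αᵢ + nᵢ) = Dirichlet(15, 19, 12, 13, 16).
For a Dirichlet(a₁,…,a_K) with all aᵢ > 1, the mode has j-th component (aⱼ − 1)/(Σaᵢ − K).
Here Σaᵢ = 75 and K = 5, so p_1 = (15 − 1)/(75 − 5) = 14/70 ≈ 0.2000.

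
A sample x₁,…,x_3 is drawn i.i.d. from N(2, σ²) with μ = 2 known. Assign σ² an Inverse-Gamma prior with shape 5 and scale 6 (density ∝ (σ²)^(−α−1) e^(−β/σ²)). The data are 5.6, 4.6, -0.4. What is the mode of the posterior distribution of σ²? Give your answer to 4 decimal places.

σ̂²_MAP = 2.4987

Sum of squared deviations about the known mean: SS = (5.6−2)² + (4.6−2)² + (-0.4−2)² = 25.48.
The Normal likelihood contributes (σ²)^(−n/2) exp(−SS/(2σ²)), so the posterior is Inverse-Gamma(α + n/2, β + SS/2) = Inverse-Gamma(6.5, 18.74).
The mode of Inverse-Gamma(a, b) is b/(a+1) = 18.74/7.5 ≈ 2.4987.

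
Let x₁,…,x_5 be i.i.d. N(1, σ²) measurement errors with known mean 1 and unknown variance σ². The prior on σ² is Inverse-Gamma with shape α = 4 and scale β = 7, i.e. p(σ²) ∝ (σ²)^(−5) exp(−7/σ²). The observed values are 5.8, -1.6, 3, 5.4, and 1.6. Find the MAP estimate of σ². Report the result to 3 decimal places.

σ̂²_MAP = 4.501

Sum of squared deviations about the known mean: SS = (5.8−1)² + (-1.6−1)² + (3−1)² + (5.4−1)² + (1.6−1)² = 53.52.
The Normal likelihood contributes (σ²)^(−n/2) exp(−SS/(2σ²)), so the posterior is Inverse-Gamma(α + n/2, β + SS/2) = Inverse-Gamma(6.5, 33.76).
The mode of Inverse-Gamma(a, b) is b/(a+1) = 33.76/7.5 ≈ 4.501.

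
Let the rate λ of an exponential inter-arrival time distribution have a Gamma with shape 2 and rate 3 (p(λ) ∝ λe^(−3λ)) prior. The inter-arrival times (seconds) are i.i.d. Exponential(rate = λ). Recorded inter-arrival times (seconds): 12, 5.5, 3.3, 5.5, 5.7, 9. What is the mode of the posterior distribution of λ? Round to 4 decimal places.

λ̂_MAP = 0.1591

The Exponential(rate=λ) likelihood is ∝ λ^n e^(−λΣtᵢ). Here n = 6 and Σtᵢ = 12 + 5.5 + 3.3 + 5.5 + 5.7 + 9 = 41.
Posterior ∝ λe^(−3λ) · λ^6e^(−41λ) = λ^7e^(−44λ), i.e. Gamma(8, 44).
Mode = (a−1)/b = 7/44 ≈ 0.1591.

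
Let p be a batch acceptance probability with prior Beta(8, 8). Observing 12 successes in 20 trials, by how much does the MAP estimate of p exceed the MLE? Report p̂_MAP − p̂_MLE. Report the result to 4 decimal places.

Posterior is Beta(20, 16); MAP = (20−1)/(36−2) = 19/34 ≈ 0.55882.
MLE ignores the prior: p̂_MLE = k/n = 12/20 ≈ 0.60000.
Difference = 19/34 − 12/20 = -7/170 ≈ -0.0412.

MAP − MLE = -0.0412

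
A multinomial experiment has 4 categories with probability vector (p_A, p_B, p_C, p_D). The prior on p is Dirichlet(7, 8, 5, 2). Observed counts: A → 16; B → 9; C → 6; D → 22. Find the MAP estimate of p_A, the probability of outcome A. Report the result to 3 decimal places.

MAP estimate of p_A = 0.310

The posterior is Dirichlet(αᵢ + nᵢ) = Dirichlet(23, 17, 11, 24).
For a Dirichlet(a₁,…,a_K) with all aᵢ > 1, the mode has j-th component (aⱼ − 1)/(Σaᵢ − K).
Here Σaᵢ = 75 and K = 4, so p_A = (23 − 1)/(75 − 4) = 22/71 ≈ 0.310.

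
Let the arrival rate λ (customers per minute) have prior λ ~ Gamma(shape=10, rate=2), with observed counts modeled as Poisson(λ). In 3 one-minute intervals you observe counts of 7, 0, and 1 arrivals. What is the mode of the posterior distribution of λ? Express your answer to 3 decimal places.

λ̂_MAP = 3.400

Σxᵢ = 7+0+1 = 8, with n = 3.
Posterior ∝ λ^9e^(−2λ) · λ^8e^(−3λ) = λ^17e^(−5λ), i.e. Gamma(shape=18, rate=5).
The mode of a Gamma(a, b) with a ≥ 1 (shape–rate) is (a−1)/b = 17/5 ≈ 3.400.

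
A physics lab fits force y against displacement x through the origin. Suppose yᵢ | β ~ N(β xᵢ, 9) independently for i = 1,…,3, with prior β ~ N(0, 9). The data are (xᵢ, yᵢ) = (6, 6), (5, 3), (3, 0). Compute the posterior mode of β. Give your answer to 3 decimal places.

β̂_MAP = 0.718

log p(β | y) = −Σ(yᵢ − βxᵢ)²/(2·9) − β²/(2·9) + const.
Setting the derivative to zero: Σxᵢ(yᵢ − βxᵢ)/9 − β/9 = 0, so β = Σxᵢyᵢ / (Σxᵢ² + σ²/τ²).
Σxᵢyᵢ = 6·6 + 5·3 + 3·0 = 51; Σxᵢ² = 70; σ²/τ² = 1.
β̂_MAP = 51 / (70 + 1) = 51/71 ≈ 0.718.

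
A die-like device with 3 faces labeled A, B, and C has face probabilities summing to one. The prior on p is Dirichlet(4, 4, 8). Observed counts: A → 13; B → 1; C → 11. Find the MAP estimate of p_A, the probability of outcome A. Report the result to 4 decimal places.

MAP estimate of p_A = 0.4211

The posterior is Dirichlet(αᵢ + nᵢ) = Dirichlet(17, 5, 19).
For a Dirichlet(a₁,…,a_K) with all aᵢ > 1, the mode has j-th component (aⱼ − 1)/(Σaᵢ − K).
Here Σaᵢ = 41 and K = 3, so p_A = (17 − 1)/(41 − 3) = 16/38 ≈ 0.4211.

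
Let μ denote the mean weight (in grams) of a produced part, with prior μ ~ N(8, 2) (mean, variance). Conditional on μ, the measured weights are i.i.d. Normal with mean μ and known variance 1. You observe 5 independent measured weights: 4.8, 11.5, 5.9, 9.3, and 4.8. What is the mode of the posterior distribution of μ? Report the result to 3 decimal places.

n = 5; x̄ = (4.8 + 11.5 + 5.9 + 9.3 + 4.8)/5 = 36.3/5 = 7.26.
For a Normal prior and Normal likelihood with known variance, the posterior is Normal; its mode equals its mean, the precision-weighted average.
Prior precision 1/σ₀² = 1/2 = 0.5; data precision n/σ² = 5/1 = 5.
μ̂ = (0.5·8 + 5·7.26) / (0.5 + 5) = 40.3/5.5 = 403/55 ≈ 7.327.

μ̂_MAP = 7.327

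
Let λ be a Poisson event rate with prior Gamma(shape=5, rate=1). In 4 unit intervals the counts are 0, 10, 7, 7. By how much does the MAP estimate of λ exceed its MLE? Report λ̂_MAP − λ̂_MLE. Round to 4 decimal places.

Σxᵢ = 24. Posterior is Gamma(29, 5); MAP = (29−1)/5 = 28/5 ≈ 5.60000.
MLE = x̄ = 24/4 ≈ 6.00000.
Difference = 28/5 − 24/4 = -2/5 ≈ -0.4000.

MAP − MLE = -0.4000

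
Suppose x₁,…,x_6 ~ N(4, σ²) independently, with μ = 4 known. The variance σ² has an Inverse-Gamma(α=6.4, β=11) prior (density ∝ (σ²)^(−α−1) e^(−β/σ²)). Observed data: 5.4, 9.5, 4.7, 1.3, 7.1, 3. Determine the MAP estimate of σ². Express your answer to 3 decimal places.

σ̂²_MAP = 3.490

Sum of squared deviations about the known mean: SS = (5.4−4)² + (9.5−4)² + (4.7−4)² + (1.3−4)² + (7.1−4)² + (3−4)² = 50.6.
The Normal likelihood contributes (σ²)^(−n/2) exp(−SS/(2σ²)), so the posterior is Inverse-Gamma(α + n/2, β + SS/2) = Inverse-Gamma(9.4, 36.3).
The mode of Inverse-Gamma(a, b) is b/(a+1) = 36.3/10.4 ≈ 3.490.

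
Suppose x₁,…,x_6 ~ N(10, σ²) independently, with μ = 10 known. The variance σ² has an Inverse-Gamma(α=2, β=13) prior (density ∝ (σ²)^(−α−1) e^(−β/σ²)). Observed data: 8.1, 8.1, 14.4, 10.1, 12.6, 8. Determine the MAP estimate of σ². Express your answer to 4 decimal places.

σ̂²_MAP = 5.2792

Sum of squared deviations about the known mean: SS = (8.1−10)² + (8.1−10)² + (14.4−10)² + (10.1−10)² + (12.6−10)² + (8−10)² = 37.35.
The Normal likelihood contributes (σ²)^(−n/2) exp(−SS/(2σ²)), so the posterior is Inverse-Gamma(α + n/2, β + SS/2) = Inverse-Gamma(5, 31.675).
The mode of Inverse-Gamma(a, b) is b/(a+1) = 31.675/6 ≈ 5.2792.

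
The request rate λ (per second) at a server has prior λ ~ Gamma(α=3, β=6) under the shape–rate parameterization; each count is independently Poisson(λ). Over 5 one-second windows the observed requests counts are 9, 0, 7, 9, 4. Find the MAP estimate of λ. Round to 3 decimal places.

Σxᵢ = 9+0+7+9+4 = 29, with n = 5.
Posterior ∝ λ^2e^(−6λ) · λ^29e^(−5λ) = λ^31e^(−11λ), i.e. Gamma(shape=32, rate=11).
The mode of a Gamma(a, b) with a ≥ 1 (shape–rate) is (a−1)/b = 31/11 ≈ 2.818.

λ̂_MAP = 2.818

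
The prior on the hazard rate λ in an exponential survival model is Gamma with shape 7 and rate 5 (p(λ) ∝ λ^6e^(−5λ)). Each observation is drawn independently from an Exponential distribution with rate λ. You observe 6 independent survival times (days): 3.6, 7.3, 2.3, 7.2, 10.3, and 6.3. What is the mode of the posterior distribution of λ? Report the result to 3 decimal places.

λ̂_MAP = 0.286

The Exponential(rate=λ) likelihood is ∝ λ^n e^(−λΣtᵢ). Here n = 6 and Σtᵢ = 3.6 + 7.3 + 2.3 + 7.2 + 10.3 + 6.3 = 37.
Posterior ∝ λ^6e^(−5λ) · λ^6e^(−37λ) = λ^12e^(−42λ), i.e. Gamma(13, 42).
Mode = (a−1)/b = 12/42 ≈ 0.286.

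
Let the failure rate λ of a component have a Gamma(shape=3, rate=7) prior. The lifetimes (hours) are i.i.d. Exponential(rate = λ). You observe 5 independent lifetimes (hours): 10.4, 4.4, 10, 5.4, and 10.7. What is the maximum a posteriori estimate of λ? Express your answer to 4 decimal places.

The Exponential(rate=λ) likelihood is ∝ λ^n e^(−λΣtᵢ). Here n = 5 and Σtᵢ = 10.4 + 4.4 + 10 + 5.4 + 10.7 = 40.9.
Posterior ∝ λ^2e^(−7λ) · λ^5e^(−40.9λ) = λ^7e^(−47.9λ), i.e. Gamma(8, 47.9).
Mode = (a−1)/b = 7/47.9 ≈ 0.1461.

λ̂_MAP = 0.1461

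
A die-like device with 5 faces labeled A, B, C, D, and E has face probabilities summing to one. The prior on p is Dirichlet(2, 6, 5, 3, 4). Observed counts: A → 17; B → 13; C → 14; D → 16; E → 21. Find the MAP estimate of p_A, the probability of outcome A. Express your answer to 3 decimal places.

MAP estimate of p_A = 0.188

The posterior is Dirichlet(αᵢ + nᵢ) = Dirichlet(19, 19, 19, 19, 25).
For a Dirichlet(a₁,…,a_K) with all aᵢ > 1, the mode has j-th component (aⱼ − 1)/(Σaᵢ − K).
Here Σaᵢ = 101 and K = 5, so p_A = (19 − 1)/(101 − 5) = 18/96 ≈ 0.188.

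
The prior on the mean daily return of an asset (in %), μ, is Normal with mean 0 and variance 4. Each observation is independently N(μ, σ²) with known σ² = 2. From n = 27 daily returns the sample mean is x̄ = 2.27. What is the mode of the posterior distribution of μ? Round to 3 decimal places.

n = 27, x̄ = 2.27.
For a Normal prior and Normal likelihood with known variance, the posterior is Normal; its mode equals its mean, the precision-weighted average.
Prior precision 1/σ₀² = 1/4 = 0.25; data precision n/σ² = 27/2 = 13.5.
μ̂ = (0.25·0 + 13.5·2.27) / (0.25 + 13.5) = 30.645/13.75 = 6129/2750 ≈ 2.229.

μ̂_MAP = 2.229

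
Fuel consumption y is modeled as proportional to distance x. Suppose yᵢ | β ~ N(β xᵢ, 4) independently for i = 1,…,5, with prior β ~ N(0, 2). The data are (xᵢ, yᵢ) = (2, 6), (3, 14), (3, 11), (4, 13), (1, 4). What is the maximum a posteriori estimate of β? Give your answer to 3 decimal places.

β̂_MAP = 3.488

log p(β | y) = −Σ(yᵢ − βxᵢ)²/(2·4) − β²/(2·2) + const.
Setting the derivative to zero: Σxᵢ(yᵢ − βxᵢ)/4 − β/2 = 0, so β = Σxᵢyᵢ / (Σxᵢ² + σ²/τ²).
Σxᵢyᵢ = 2·6 + 3·14 + 3·11 + 4·13 + 1·4 = 143; Σxᵢ² = 39; σ²/τ² = 2.
β̂_MAP = 143 / (39 + 2) = 143/41 ≈ 3.488.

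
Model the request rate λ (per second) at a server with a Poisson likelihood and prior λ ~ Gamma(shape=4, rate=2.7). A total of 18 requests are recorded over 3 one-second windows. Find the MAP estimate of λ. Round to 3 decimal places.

Σxᵢ = 18, n = 3.
Posterior ∝ λ^3e^(−2.7λ) · λ^18e^(−3λ) = λ^21e^(−5.7λ), i.e. Gamma(shape=22, rate=5.7).
The mode of a Gamma(a, b) with a ≥ 1 (shape–rate) is (a−1)/b = 21/5.7 ≈ 3.684.

λ̂_MAP = 3.684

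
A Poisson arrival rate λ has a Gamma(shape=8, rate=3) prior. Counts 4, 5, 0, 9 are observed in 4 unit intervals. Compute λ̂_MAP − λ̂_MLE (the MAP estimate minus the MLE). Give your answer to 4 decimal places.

Σxᵢ = 18. Posterior is Gamma(26, 7); MAP = (26−1)/7 = 25/7 ≈ 3.57143.
MLE = x̄ = 18/4 ≈ 4.50000.
Difference = 25/7 − 18/4 = -13/14 ≈ -0.9286.

MAP − MLE = -0.9286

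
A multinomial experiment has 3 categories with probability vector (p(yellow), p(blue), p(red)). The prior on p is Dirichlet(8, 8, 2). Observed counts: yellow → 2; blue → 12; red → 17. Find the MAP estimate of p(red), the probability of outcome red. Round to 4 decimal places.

The posterior is Dirichlet(αᵢ + nᵢ) = Dirichlet(10, 20, 19).
For a Dirichlet(a₁,…,a_K) with all aᵢ > 1, the mode has j-th component (aⱼ − 1)/(Σaᵢ − K).
Here Σaᵢ = 49 and K = 3, so p(red) = (19 − 1)/(49 − 3) = 18/46 ≈ 0.3913.

MAP estimate of p(red) = 0.3913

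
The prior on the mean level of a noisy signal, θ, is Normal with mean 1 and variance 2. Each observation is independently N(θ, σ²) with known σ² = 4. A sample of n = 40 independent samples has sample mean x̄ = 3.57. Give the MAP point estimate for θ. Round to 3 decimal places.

n = 40, x̄ = 3.57.
For a Normal prior and Normal likelihood with known variance, the posterior is Normal; its mode equals its mean, the precision-weighted average.
Prior precision 1/σ₀² = 1/2 = 0.5; data precision n/σ² = 40/4 = 10.
θ̂ = (0.5·1 + 10·3.57) / (0.5 + 10) = 36.2/10.5 = 362/105 ≈ 3.448.

θ̂_MAP = 3.448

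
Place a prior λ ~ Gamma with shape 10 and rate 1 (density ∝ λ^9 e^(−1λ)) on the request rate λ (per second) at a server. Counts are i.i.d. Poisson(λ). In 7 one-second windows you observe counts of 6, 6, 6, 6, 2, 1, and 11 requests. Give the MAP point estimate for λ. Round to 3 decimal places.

λ̂_MAP = 5.875

Σxᵢ = 6+6+6+6+2+1+11 = 38, with n = 7.
Posterior ∝ λ^9e^(−1λ) · λ^38e^(−7λ) = λ^47e^(−8λ), i.e. Gamma(shape=48, rate=8).
The mode of a Gamma(a, b) with a ≥ 1 (shape–rate) is (a−1)/b = 47/8 ≈ 5.875.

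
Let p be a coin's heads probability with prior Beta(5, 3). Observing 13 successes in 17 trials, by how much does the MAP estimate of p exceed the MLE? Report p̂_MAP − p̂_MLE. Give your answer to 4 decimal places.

Posterior is Beta(18, 7); MAP = (18−1)/(25−2) = 17/23 ≈ 0.73913.
MLE ignores the prior: p̂_MLE = k/n = 13/17 ≈ 0.76471.
Difference = 17/23 − 13/17 = -10/391 ≈ -0.0256.

MAP − MLE = -0.0256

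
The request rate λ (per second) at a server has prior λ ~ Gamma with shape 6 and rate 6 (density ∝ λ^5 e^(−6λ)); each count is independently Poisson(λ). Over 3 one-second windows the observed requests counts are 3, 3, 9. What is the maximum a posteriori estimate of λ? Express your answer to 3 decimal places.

Σxᵢ = 3+3+9 = 15, with n = 3.
Posterior ∝ λ^5e^(−6λ) · λ^15e^(−3λ) = λ^20e^(−9λ), i.e. Gamma(shape=21, rate=9).
The mode of a Gamma(a, b) with a ≥ 1 (shape–rate) is (a−1)/b = 20/9 ≈ 2.222.

λ̂_MAP = 2.222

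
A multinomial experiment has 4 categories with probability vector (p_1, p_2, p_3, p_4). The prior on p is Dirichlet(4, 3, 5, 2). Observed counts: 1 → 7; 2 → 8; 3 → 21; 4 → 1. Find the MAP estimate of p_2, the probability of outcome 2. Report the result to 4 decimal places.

The posterior is Dirichlet(αᵢ + nᵢ) = Dirichlet(11, 11, 26, 3).
For a Dirichlet(a₁,…,a_K) with all aᵢ > 1, the mode has j-th component (aⱼ − 1)/(Σaᵢ − K).
Here Σaᵢ = 51 and K = 4, so p_2 = (11 − 1)/(51 − 4) = 10/47 ≈ 0.2128.

MAP estimate: 0.2128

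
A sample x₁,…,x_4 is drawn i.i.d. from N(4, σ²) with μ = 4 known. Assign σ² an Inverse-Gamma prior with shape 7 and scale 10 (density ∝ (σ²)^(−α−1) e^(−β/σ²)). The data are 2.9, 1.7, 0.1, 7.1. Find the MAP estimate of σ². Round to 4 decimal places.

σ̂²_MAP = 2.5660

Sum of squared deviations about the known mean: SS = (2.9−4)² + (1.7−4)² + (0.1−4)² + (7.1−4)² = 31.32.
The Normal likelihood contributes (σ²)^(−n/2) exp(−SS/(2σ²)), so the posterior is Inverse-Gamma(α + n/2, β + SS/2) = Inverse-Gamma(9, 25.66).
The mode of Inverse-Gamma(a, b) is b/(a+1) = 25.66/10 ≈ 2.5660.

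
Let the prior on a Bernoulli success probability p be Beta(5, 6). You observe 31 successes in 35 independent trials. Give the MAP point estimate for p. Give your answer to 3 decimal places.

Prior: Beta(5, 6).
Data: 31 successes in 35 trials. The binomial likelihood contributes p^31(1−p)^4, so the posterior is Beta(5+31, 6+4) = Beta(36, 10).
For Beta(a, b) with a, b > 1 the mode is (a−1)/(a+b−2) = 35/44 ≈ 0.795.

p̂_MAP = 0.795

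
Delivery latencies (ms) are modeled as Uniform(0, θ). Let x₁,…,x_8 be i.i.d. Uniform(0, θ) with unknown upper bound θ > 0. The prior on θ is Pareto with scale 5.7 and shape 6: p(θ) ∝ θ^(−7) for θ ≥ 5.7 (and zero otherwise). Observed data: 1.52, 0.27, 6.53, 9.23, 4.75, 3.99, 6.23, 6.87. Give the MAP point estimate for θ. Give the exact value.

The Uniform(0, θ) likelihood is θ^(−n) for θ ≥ max(xᵢ), zero otherwise. Here max(xᵢ) = 9.23.
Posterior ∝ θ^(−7) · θ^(−8) = θ^(−15) on θ ≥ max(5.7, 9.23) = 9.23.
This density is strictly decreasing in θ, so the posterior mode lies at the lower boundary of the support.

θ̂_MAP = 9.23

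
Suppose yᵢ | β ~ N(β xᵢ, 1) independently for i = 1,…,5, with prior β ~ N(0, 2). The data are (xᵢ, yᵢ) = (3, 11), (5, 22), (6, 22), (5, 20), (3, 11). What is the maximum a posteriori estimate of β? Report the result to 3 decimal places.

β̂_MAP = 3.904

log p(β | y) = −Σ(yᵢ − βxᵢ)²/(2·1) − β²/(2·2) + const.
Setting the derivative to zero: Σxᵢ(yᵢ − βxᵢ)/1 − β/2 = 0, so β = Σxᵢyᵢ / (Σxᵢ² + σ²/τ²).
Σxᵢyᵢ = 3·11 + 5·22 + 6·22 + 5·20 + 3·11 = 408; Σxᵢ² = 104; σ²/τ² = 0.5.
β̂_MAP = 408 / (104 + 0.5) = 408/104.5 ≈ 3.904.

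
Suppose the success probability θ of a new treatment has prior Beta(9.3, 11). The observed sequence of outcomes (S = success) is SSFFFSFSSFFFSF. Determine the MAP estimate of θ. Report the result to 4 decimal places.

Prior: Beta(9.3, 11).
Data: 6 successes in 14 trials (from the sequence). The binomial likelihood contributes θ^6(1−θ)^8, so the posterior is Beta(9.3+6, 11+8) = Beta(15.3, 19).
For Beta(a, b) with a, b > 1 the mode is (a−1)/(a+b−2) = 14.3/32.3 ≈ 0.4427.

θ̂_MAP = 0.4427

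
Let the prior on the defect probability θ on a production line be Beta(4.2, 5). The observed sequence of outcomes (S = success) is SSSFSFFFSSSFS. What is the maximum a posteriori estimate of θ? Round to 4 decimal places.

Prior: Beta(4.2, 5).
Data: 8 successes in 13 trials (from the sequence). The binomial likelihood contributes θ^8(1−θ)^5, so the posterior is Beta(4.2+8, 5+5) = Beta(12.2, 10).
For Beta(a, b) with a, b > 1 the mode is (a−1)/(a+b−2) = 11.2/20.2 ≈ 0.5545.

θ̂_MAP = 0.5545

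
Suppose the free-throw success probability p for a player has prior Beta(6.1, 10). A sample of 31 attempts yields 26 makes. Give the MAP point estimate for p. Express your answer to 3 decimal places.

p̂_MAP = 0.690

Prior: Beta(6.1, 10).
Data: 26 successes in 31 trials. The binomial likelihood contributes p^26(1−p)^5, so the posterior is Beta(6.1+26, 10+5) = Beta(32.1, 15).
For Beta(a, b) with a, b > 1 the mode is (a−1)/(a+b−2) = 31.1/45.1 ≈ 0.690.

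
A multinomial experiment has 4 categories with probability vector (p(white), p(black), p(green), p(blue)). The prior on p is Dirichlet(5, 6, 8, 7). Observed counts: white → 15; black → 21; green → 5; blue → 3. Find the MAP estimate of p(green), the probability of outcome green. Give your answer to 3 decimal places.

MAP estimate of p(green) = 0.182

The posterior is Dirichlet(αᵢ + nᵢ) = Dirichlet(20, 27, 13, 10).
For a Dirichlet(a₁,…,a_K) with all aᵢ > 1, the mode has j-th component (aⱼ − 1)/(Σaᵢ − K).
Here Σaᵢ = 70 and K = 4, so p(green) = (13 − 1)/(70 − 4) = 12/66 ≈ 0.182.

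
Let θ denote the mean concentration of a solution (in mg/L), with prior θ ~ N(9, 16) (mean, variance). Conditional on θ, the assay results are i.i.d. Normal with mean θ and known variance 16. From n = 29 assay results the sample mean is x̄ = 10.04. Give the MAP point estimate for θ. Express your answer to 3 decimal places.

θ̂_MAP = 10.005

n = 29, x̄ = 10.04.
For a Normal prior and Normal likelihood with known variance, the posterior is Normal; its mode equals its mean, the precision-weighted average.
Prior precision 1/σ₀² = 1/16 = 0.0625; data precision n/σ² = 29/16 = 1.8125.
θ̂ = (0.0625·9 + 1.8125·10.04) / (0.0625 + 1.8125) = 18.76/1.875 = 3752/375 ≈ 10.005.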